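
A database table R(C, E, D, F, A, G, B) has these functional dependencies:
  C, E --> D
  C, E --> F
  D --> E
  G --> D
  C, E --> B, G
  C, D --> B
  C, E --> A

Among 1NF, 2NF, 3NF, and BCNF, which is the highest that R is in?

Candidate keys: {C, D}, {C, E}, {C, G}. Prime attributes: {C, D, E, G}.
D --> E: {D}⁺ = {D, E}, which is not all of the attributes, so the left side is not a superkey — BCNF is violated.
Since {E} ⊆ prime attributes and every other non-superkey FD also has a prime right side, the schema is in 3NF.

3NF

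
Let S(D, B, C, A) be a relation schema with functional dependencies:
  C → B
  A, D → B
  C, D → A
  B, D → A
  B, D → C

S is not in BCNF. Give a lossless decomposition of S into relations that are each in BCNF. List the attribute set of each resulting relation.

{A, C, D}; {B, C}

Candidate keys of the original relation: {A, D}, {B, D}, {C, D}.
In {A, B, C, D}, {C} is not a superkey ({C}⁺ restricted to this set is {B, C}), so split on C → B into {B, C} and {A, C, D}.
{B, C}: every determinant is a superkey — BCNF.
{A, C, D}: every determinant is a superkey — BCNF.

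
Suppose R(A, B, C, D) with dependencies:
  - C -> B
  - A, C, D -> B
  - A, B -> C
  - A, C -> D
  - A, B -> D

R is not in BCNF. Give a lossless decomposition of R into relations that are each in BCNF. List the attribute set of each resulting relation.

{A, C, D}; {B, C}

Candidate keys of the original relation: {A, B}, {A, C}.
Within {A, B, C, D}: {C}⁺ ∩ {A, B, C, D} = {B, C}, not the whole set, so C -> B violates BCNF; decompose into {B, C} and {A, C, D}.
{B, C} has no BCNF violation.
{A, C, D} has no BCNF violation.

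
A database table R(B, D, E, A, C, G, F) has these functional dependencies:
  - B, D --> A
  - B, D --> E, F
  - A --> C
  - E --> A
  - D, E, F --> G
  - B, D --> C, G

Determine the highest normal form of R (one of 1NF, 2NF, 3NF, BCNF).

2NF

Candidate key: {B, D}. Prime attributes: {B, D}.
For A --> C we have {A}⁺ = {A, C}; {A} is not a superkey, so BCNF fails.
A --> C determines the non-prime attribute {C} from a non-superkey — 3NF is violated.
Checking every proper subset of each key, none determines a non-prime attribute — 2NF is satisfied.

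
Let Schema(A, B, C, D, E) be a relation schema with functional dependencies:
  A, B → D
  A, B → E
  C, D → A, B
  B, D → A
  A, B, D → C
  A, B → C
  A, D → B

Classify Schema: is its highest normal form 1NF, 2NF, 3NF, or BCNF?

BCNF

Candidate keys: {A, B}, {A, D}, {B, D}, {C, D}. Prime attributes: {A, B, C, D}.
The left-hand side of every FD is a superkey, so BCNF is satisfied.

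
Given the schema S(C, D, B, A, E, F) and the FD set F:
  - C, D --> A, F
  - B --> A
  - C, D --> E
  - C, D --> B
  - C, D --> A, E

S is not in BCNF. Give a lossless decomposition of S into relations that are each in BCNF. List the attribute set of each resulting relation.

{A, B}; {B, C, D, E, F}

Candidate key of the original relation: {C, D}.
{A, B, C, D, E, F}: {B} determines {A, B} here but is not a superkey — split on B --> A, giving {A, B} and {B, C, D, E, F}.
{A, B}: every determinant is a superkey — BCNF.
{B, C, D, E, F}: every determinant is a superkey — BCNF.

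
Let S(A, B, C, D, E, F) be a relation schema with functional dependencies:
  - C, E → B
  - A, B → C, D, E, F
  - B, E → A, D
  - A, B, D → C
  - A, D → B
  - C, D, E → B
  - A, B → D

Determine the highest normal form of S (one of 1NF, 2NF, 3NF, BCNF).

Candidate keys: {A, B}, {A, D}, {B, E}, {C, E}. Prime attributes: {A, B, C, D, E}.
Each dependency's left side is a superkey — BCNF holds.

BCNF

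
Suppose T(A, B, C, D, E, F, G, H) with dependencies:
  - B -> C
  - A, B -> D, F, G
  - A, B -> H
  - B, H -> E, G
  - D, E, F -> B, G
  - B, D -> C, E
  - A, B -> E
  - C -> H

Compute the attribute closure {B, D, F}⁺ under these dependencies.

Start with {B, D, F}.
B -> C applies; add {C} → now {B, C, D, F}.
B, D -> C, E applies; add {E} → now {B, C, D, E, F}.
C -> H applies; add {H} → now {B, C, D, E, F, H}.
B, H -> E, G applies; add {G} → now {B, C, D, E, F, G, H}.
No further FD applies.

{B, C, D, E, F, G, H}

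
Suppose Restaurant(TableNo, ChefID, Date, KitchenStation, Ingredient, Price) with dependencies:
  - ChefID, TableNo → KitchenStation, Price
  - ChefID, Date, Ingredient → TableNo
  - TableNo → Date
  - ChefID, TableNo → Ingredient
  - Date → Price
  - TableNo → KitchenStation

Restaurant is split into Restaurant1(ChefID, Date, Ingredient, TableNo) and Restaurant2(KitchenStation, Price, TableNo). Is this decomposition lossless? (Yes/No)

Yes

Common attributes: {TableNo}; their closure is {Date, KitchenStation, Price, TableNo}.
This includes all of Restaurant2, so the common attributes are a superkey of Restaurant2 — the join is lossless.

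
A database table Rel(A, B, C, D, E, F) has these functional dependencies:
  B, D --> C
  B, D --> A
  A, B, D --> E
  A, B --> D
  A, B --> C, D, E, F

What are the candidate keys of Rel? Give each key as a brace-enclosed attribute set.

{A, B}, {B, D}

Attributes never on any right-hand side: {B} — every candidate key must contain it.
{A, B}⁺ = {A, B, C, D, E, F} — all of the relation — so {A, B} is a candidate key.
{B, D}⁺ = {A, B, C, D, E, F} — all of the relation — so {B, D} is a candidate key.
These are minimal and exhaustive — every other superkey contains one of them.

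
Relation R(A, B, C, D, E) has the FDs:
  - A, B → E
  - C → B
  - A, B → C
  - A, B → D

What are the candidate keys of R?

{A, B}, {A, C}

{A} never appears on the right of any FD, so every key must include it.
{A, B}⁺ = {A, B, C, D, E} — all of the relation — so {A, B} is a candidate key.
{A, C}⁺ = {A, B, C, D, E} — all of the relation — so {A, C} is a candidate key.
These are minimal and exhaustive — every other superkey contains one of them.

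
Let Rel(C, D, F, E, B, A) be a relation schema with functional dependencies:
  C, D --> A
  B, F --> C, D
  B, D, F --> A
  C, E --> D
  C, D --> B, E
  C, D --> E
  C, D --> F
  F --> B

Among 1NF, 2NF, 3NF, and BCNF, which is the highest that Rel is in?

Candidate keys: {C, D}, {C, E}, {F}. Prime attributes: {C, D, E, F}.
Every FD has a superkey on the left, so the relation is in BCNF.

BCNF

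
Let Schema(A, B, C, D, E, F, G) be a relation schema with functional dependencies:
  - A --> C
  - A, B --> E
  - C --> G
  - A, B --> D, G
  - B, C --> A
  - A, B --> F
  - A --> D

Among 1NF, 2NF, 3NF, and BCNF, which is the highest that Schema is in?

Candidate keys: {A, B}, {B, C}. Prime attributes: {A, B, C}.
A --> C breaks BCNF: {A}⁺ = {A, C, D, G}, so {A} is not a superkey.
C --> G has non-prime {G} on the right and a non-superkey on the left, so 3NF fails.
Since {A} ⊂ {A, B} and {A}⁺ ⊇ {D, G} with {D, G} non-prime, there is a partial dependency; 2NF fails.

1NF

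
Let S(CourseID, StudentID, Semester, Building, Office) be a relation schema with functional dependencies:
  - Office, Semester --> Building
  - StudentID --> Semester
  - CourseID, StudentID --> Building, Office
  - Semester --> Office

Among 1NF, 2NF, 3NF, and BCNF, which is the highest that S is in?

1NF

Candidate key: {CourseID, StudentID}. Prime attributes: {CourseID, StudentID}.
Office, Semester --> Building: {Office, Semester}⁺ = {Building, Office, Semester}, which is not all of the attributes, so the left side is not a superkey — BCNF is violated.
Because {Building} is non-prime and the left side of Office, Semester --> Building is not a superkey, the relation is not in 3NF.
{StudentID} is a proper subset of the key {CourseID, StudentID}, and {StudentID}⁺ contains the non-prime attributes {Building, Office, Semester} — a partial dependency, so 2NF is violated.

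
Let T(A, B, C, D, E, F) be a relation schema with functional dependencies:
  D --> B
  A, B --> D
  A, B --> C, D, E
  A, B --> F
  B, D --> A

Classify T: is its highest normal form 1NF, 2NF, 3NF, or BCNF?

Candidate keys: {A, B}, {D}. Prime attributes: {A, B, D}.
Every FD has a superkey on the left, so the relation is in BCNF.

BCNF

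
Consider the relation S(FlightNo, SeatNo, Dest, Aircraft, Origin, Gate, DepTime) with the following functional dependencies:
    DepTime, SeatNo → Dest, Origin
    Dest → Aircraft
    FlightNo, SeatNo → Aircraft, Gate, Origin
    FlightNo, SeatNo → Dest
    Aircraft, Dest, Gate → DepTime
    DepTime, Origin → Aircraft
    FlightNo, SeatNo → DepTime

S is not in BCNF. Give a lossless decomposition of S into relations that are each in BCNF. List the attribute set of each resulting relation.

Candidate key of the original relation: {FlightNo, SeatNo}.
In {Aircraft, DepTime, Dest, FlightNo, Gate, Origin, SeatNo}, {DepTime, SeatNo} is not a superkey ({DepTime, SeatNo}⁺ restricted to this set is {Aircraft, DepTime, Dest, Origin, SeatNo}), so split on DepTime, SeatNo → Aircraft, Dest, Origin into {Aircraft, DepTime, Dest, Origin, SeatNo} and {DepTime, FlightNo, Gate, SeatNo}.
In {Aircraft, DepTime, Dest, Origin, SeatNo}, {Dest} is not a superkey ({Dest}⁺ restricted to this set is {Aircraft, Dest}), so split on Dest → Aircraft into {Aircraft, Dest} and {DepTime, Dest, Origin, SeatNo}.
{Aircraft, Dest} has no BCNF violation.
{DepTime, Dest, Origin, SeatNo} has no BCNF violation.
{DepTime, FlightNo, Gate, SeatNo} has no BCNF violation.

{Aircraft, Dest}; {DepTime, Dest, Origin, SeatNo}; {DepTime, FlightNo, Gate, SeatNo}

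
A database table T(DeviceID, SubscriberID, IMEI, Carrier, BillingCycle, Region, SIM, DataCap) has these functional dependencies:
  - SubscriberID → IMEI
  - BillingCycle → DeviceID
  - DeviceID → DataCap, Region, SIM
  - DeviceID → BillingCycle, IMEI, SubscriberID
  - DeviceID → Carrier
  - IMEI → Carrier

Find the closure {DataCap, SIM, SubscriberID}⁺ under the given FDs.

{Carrier, DataCap, IMEI, SIM, SubscriberID}

Start with {DataCap, SIM, SubscriberID}.
SubscriberID → IMEI applies; add {IMEI} → now {DataCap, IMEI, SIM, SubscriberID}.
IMEI → Carrier applies; add {Carrier} → now {Carrier, DataCap, IMEI, SIM, SubscriberID}.
No further FD applies.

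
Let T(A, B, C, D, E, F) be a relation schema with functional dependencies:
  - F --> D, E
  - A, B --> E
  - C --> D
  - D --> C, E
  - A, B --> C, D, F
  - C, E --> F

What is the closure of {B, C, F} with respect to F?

Start with {B, C, F}.
F --> D, E applies; add {D, E} → now {B, C, D, E, F}.
No further FD applies.

{B, C, D, E, F}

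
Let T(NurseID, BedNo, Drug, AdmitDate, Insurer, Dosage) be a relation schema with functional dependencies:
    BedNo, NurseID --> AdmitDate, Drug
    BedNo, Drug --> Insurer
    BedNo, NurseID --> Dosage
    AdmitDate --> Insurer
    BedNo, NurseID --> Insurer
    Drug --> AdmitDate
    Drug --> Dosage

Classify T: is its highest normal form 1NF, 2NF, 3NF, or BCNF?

Candidate key: {BedNo, NurseID}. Prime attributes: {BedNo, NurseID}.
BedNo, Drug --> Insurer breaks BCNF: {BedNo, Drug}⁺ = {AdmitDate, BedNo, Dosage, Drug, Insurer}, so {BedNo, Drug} is not a superkey.
BedNo, Drug --> Insurer has non-prime {Insurer} on the right and a non-superkey on the left, so 3NF fails.
No non-prime attribute depends on a proper subset of any candidate key, so 2NF holds.

2NF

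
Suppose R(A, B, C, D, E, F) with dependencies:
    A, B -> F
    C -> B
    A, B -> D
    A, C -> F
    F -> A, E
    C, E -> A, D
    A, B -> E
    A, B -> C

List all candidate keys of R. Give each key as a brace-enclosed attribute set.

{A, B} is a candidate key since {A, B}⁺ = {A, B, C, D, E, F} covers every attribute.
{A, C} is a candidate key since {A, C}⁺ = {A, B, C, D, E, F} covers every attribute.
{B, F} is a candidate key since {B, F}⁺ = {A, B, C, D, E, F} covers every attribute.
{C, E} is a candidate key since {C, E}⁺ = {A, B, C, D, E, F} covers every attribute.
{C, F} is a candidate key since {C, F}⁺ = {A, B, C, D, E, F} covers every attribute.
These are minimal and exhaustive — every other superkey contains one of them.

{A, B}, {A, C}, {B, F}, {C, E}, {C, F}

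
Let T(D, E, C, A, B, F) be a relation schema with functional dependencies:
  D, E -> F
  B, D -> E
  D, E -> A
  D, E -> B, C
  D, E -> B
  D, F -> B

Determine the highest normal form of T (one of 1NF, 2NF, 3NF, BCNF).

BCNF

Candidate keys: {B, D}, {D, E}, {D, F}. Prime attributes: {B, D, E, F}.
The left-hand side of every FD is a superkey, so BCNF is satisfied.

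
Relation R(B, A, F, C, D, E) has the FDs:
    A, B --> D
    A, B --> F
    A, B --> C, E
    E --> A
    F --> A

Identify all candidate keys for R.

No FD produces {B}, so it must be in every candidate key.
{A, B}⁺ = {A, B, C, D, E, F}, which is every attribute, so {A, B} is a candidate key.
{B, E}⁺ = {A, B, C, D, E, F}, which is every attribute, so {B, E} is a candidate key.
{B, F}⁺ = {A, B, C, D, E, F}, which is every attribute, so {B, F} is a candidate key.
No proper subset of any of these is a key, and no other minimal superkey exists.

{A, B}, {B, E}, {B, F}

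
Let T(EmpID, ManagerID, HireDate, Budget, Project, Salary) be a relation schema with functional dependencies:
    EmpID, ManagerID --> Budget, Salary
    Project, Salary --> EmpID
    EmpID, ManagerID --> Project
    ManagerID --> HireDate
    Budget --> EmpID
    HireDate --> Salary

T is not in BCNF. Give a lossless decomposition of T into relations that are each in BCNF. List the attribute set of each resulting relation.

Candidate keys of the original relation: {Budget, ManagerID}, {EmpID, ManagerID}, {ManagerID, Project}.
Within {Budget, EmpID, HireDate, ManagerID, Project, Salary}: {Project, Salary}⁺ ∩ {Budget, EmpID, HireDate, ManagerID, Project, Salary} = {EmpID, Project, Salary}, not the whole set, so Project, Salary --> EmpID violates BCNF; decompose into {EmpID, Project, Salary} and {Budget, HireDate, ManagerID, Project, Salary}.
{EmpID, Project, Salary} is in BCNF.
Within {Budget, HireDate, ManagerID, Project, Salary}: {ManagerID}⁺ ∩ {Budget, HireDate, ManagerID, Project, Salary} = {HireDate, ManagerID, Salary}, not the whole set, so ManagerID --> HireDate, Salary violates BCNF; decompose into {HireDate, ManagerID, Salary} and {Budget, ManagerID, Project}.
Within {HireDate, ManagerID, Salary}: {HireDate}⁺ ∩ {HireDate, ManagerID, Salary} = {HireDate, Salary}, not the whole set, so HireDate --> Salary violates BCNF; decompose into {HireDate, Salary} and {HireDate, ManagerID}.
{HireDate, Salary} is in BCNF.
{HireDate, ManagerID} is in BCNF.
{Budget, ManagerID, Project} is in BCNF.

{Budget, ManagerID, Project}; {EmpID, Project, Salary}; {HireDate, ManagerID}; {HireDate, Salary}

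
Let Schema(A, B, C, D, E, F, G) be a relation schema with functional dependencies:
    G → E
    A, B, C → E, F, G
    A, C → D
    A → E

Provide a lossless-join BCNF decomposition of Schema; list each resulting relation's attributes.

{A, B, C, F, G}; {A, C, D}; {E, G}

Candidate key of the original relation: {A, B, C}.
In {A, B, C, D, E, F, G}, {G} is not a superkey ({G}⁺ restricted to this set is {E, G}), so split on G → E into {E, G} and {A, B, C, D, F, G}.
{E, G} is in BCNF.
In {A, B, C, D, F, G}, {A, C} is not a superkey ({A, C}⁺ restricted to this set is {A, C, D}), so split on A, C → D into {A, C, D} and {A, B, C, F, G}.
{A, C, D} is in BCNF.
{A, B, C, F, G} is in BCNF.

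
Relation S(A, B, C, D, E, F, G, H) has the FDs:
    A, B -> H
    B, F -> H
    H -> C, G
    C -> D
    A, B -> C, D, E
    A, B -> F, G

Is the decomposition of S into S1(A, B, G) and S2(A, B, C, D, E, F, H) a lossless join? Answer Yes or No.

The shared attributes are {A, B} and {A, B}⁺ = {A, B, C, D, E, F, G, H}.
This includes all of S1, so the common attributes are a superkey of S1 — the join is lossless.

Yes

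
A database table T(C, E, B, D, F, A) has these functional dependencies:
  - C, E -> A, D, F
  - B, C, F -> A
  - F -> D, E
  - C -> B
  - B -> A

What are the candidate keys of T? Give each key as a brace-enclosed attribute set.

No FD produces {C}, so it must be in every candidate key.
Closure of {C, E} is {A, B, C, D, E, F}, the whole schema; {C, E} is a candidate key.
Closure of {C, F} is {A, B, C, D, E, F}, the whole schema; {C, F} is a candidate key.
Any other superkey properly contains one of these, so there are no further candidate keys.

{C, E}, {C, F}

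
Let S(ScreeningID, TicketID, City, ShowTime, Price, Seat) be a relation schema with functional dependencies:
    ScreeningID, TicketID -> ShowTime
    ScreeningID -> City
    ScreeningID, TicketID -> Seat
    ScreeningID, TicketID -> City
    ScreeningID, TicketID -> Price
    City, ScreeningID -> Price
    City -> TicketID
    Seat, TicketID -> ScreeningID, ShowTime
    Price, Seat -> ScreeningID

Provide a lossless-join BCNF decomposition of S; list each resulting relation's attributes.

{City, Price, ScreeningID, Seat, ShowTime}; {City, TicketID}

Candidate keys of the original relation: {City, Seat}, {Price, Seat}, {ScreeningID}, {Seat, TicketID}.
In {City, Price, ScreeningID, Seat, ShowTime, TicketID}, {City} is not a superkey ({City}⁺ restricted to this set is {City, TicketID}), so split on City -> TicketID into {City, TicketID} and {City, Price, ScreeningID, Seat, ShowTime}.
{City, TicketID}: every determinant is a superkey — BCNF.
{City, Price, ScreeningID, Seat, ShowTime}: every determinant is a superkey — BCNF.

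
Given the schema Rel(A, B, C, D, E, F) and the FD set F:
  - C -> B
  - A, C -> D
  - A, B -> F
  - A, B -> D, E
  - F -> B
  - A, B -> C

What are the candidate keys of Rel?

Attributes never on any right-hand side: {A} — every candidate key must contain it.
{A, B}⁺ = {A, B, C, D, E, F}, which is every attribute, so {A, B} is a candidate key.
{A, C}⁺ = {A, B, C, D, E, F}, which is every attribute, so {A, C} is a candidate key.
{A, F}⁺ = {A, B, C, D, E, F}, which is every attribute, so {A, F} is a candidate key.
These are minimal and exhaustive — every other superkey contains one of them.

{A, B}, {A, C}, {A, F}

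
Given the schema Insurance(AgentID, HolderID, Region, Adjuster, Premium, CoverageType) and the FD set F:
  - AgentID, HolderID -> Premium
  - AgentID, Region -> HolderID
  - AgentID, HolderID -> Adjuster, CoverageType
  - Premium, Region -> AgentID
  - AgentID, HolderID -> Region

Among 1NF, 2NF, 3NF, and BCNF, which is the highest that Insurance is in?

Candidate keys: {AgentID, HolderID}, {AgentID, Region}, {Premium, Region}. Prime attributes: {AgentID, HolderID, Premium, Region}.
Every FD has a superkey on the left, so the relation is in BCNF.

BCNF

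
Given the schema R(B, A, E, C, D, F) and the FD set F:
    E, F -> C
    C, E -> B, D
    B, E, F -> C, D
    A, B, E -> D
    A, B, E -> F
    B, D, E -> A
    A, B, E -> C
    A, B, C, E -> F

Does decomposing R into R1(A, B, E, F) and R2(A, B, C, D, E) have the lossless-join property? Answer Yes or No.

Yes

The shared attributes are {A, B, E} and {A, B, E}⁺ = {A, B, C, D, E, F}.
Since R1 ⊆ {A, B, C, D, E, F}, the intersection is a superkey of R1; the decomposition is lossless.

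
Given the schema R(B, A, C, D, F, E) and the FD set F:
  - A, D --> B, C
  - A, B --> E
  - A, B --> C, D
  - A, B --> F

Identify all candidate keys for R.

{A, B}, {A, D}

{A} never appears on the right of any FD, so every key must include it.
{A, B}⁺ = {A, B, C, D, E, F}, which is every attribute, so {A, B} is a candidate key.
{A, D}⁺ = {A, B, C, D, E, F}, which is every attribute, so {A, D} is a candidate key.
Any other superkey properly contains one of these, so there are no further candidate keys.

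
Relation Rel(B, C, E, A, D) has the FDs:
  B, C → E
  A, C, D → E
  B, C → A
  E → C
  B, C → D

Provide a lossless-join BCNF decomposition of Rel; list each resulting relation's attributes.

{A, B, C, D}; {A, D, E}; {C, E}

Candidate keys of the original relation: {B, C}, {B, E}.
Within {A, B, C, D, E}: {A, C, D}⁺ ∩ {A, B, C, D, E} = {A, C, D, E}, not the whole set, so A, C, D → E violates BCNF; decompose into {A, C, D, E} and {A, B, C, D}.
Within {A, C, D, E}: {E}⁺ ∩ {A, C, D, E} = {C, E}, not the whole set, so E → C violates BCNF; decompose into {C, E} and {A, D, E}.
{C, E}: every determinant is a superkey — BCNF.
{A, D, E}: every determinant is a superkey — BCNF.
{A, B, C, D}: every determinant is a superkey — BCNF.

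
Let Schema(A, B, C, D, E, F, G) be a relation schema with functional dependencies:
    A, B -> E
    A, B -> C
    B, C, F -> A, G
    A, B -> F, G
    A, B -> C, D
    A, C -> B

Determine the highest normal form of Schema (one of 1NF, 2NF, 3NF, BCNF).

BCNF

Candidate keys: {A, B}, {A, C}, {B, C, F}. Prime attributes: {A, B, C, F}.
The left-hand side of every FD is a superkey, so BCNF is satisfied.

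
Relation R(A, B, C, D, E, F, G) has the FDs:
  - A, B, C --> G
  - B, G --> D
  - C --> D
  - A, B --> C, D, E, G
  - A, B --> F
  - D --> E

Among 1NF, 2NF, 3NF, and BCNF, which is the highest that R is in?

2NF

Candidate key: {A, B}. Prime attributes: {A, B}.
B, G --> D: {B, G}⁺ = {B, D, E, G}, which is not all of the attributes, so the left side is not a superkey — BCNF is violated.
B, G --> D determines the non-prime attribute {D} from a non-superkey — 3NF is violated.
Checking every proper subset of each key, none determines a non-prime attribute — 2NF is satisfied.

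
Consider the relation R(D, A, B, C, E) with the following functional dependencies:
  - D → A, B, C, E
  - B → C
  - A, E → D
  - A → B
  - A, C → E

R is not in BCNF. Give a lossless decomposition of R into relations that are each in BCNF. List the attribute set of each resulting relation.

Candidate keys of the original relation: {A}, {D}.
Within {A, B, C, D, E}: {B}⁺ ∩ {A, B, C, D, E} = {B, C}, not the whole set, so B → C violates BCNF; decompose into {B, C} and {A, B, D, E}.
{B, C}: every determinant is a superkey — BCNF.
{A, B, D, E}: every determinant is a superkey — BCNF.

{A, B, D, E}; {B, C}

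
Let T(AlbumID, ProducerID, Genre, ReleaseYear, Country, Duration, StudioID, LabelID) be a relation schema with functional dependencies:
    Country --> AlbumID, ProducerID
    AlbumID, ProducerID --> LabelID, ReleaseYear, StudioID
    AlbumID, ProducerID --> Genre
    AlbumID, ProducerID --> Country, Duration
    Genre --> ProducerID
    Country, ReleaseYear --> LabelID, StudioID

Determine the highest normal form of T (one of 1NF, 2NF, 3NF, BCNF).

3NF

Candidate keys: {AlbumID, Genre}, {AlbumID, ProducerID}, {Country}. Prime attributes: {AlbumID, Country, Genre, ProducerID}.
Genre --> ProducerID breaks BCNF: {Genre}⁺ = {Genre, ProducerID}, so {Genre} is not a superkey.
But every attribute on its right side ({ProducerID}) is prime, and the same holds for every other non-superkey FD, so 3NF still holds.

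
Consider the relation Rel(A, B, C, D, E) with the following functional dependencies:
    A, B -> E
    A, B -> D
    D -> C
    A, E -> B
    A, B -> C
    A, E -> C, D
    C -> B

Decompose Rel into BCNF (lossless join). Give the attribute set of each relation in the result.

Candidate keys of the original relation: {A, B}, {A, C}, {A, D}, {A, E}.
Within {A, B, C, D, E}: {D}⁺ ∩ {A, B, C, D, E} = {B, C, D}, not the whole set, so D -> B, C violates BCNF; decompose into {B, C, D} and {A, D, E}.
Within {B, C, D}: {C}⁺ ∩ {B, C, D} = {B, C}, not the whole set, so C -> B violates BCNF; decompose into {B, C} and {C, D}.
{B, C} is in BCNF.
{C, D} is in BCNF.
{A, D, E} is in BCNF.

{A, D, E}; {B, C}; {C, D}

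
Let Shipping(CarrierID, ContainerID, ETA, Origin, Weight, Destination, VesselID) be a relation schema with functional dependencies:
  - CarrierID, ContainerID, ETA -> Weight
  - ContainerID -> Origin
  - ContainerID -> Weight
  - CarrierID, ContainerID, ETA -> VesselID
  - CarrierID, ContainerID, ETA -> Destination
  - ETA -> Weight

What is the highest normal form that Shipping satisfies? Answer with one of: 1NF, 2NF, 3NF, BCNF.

1NF

Candidate key: {CarrierID, ContainerID, ETA}. Prime attributes: {CarrierID, ContainerID, ETA}.
For ContainerID -> Origin we have {ContainerID}⁺ = {ContainerID, Origin, Weight}; {ContainerID} is not a superkey, so BCNF fails.
Because {Origin} is non-prime and the left side of ContainerID -> Origin is not a superkey, the relation is not in 3NF.
{ContainerID} is a proper subset of the key {CarrierID, ContainerID, ETA}, and {ContainerID}⁺ contains the non-prime attributes {Origin, Weight} — a partial dependency, so 2NF is violated.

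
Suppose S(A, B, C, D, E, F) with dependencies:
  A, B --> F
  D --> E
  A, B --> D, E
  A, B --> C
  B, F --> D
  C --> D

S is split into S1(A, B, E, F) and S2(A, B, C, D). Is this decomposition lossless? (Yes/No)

Common attributes: {A, B}; their closure is {A, B, C, D, E, F}.
Since S1 ⊆ {A, B, C, D, E, F}, the intersection is a superkey of S1; the decomposition is lossless.

Yes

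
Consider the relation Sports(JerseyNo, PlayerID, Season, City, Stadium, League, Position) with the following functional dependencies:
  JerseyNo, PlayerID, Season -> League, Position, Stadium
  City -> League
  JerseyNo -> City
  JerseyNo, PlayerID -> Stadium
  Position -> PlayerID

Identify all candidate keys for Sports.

Attributes never on any right-hand side: {JerseyNo, Season} — every candidate key must contain all of them.
{JerseyNo, PlayerID, Season}⁺ = {City, JerseyNo, League, PlayerID, Position, Season, Stadium} — all of the relation — so {JerseyNo, PlayerID, Season} is a candidate key.
{JerseyNo, Position, Season}⁺ = {City, JerseyNo, League, PlayerID, Position, Season, Stadium} — all of the relation — so {JerseyNo, Position, Season} is a candidate key.
No proper subset of any of these is a key, and no other minimal superkey exists.

{JerseyNo, PlayerID, Season}, {JerseyNo, Position, Season}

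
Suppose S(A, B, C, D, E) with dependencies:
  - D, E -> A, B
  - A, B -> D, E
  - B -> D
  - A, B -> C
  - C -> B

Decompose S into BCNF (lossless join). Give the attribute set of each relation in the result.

Candidate keys of the original relation: {A, B}, {A, C}, {B, E}, {C, E}, {D, E}.
{A, B, C, D, E}: {B} determines {B, D} here but is not a superkey — split on B -> D, giving {B, D} and {A, B, C, E}.
{B, D}: every determinant is a superkey — BCNF.
{A, B, C, E}: {C} determines {B, C} here but is not a superkey — split on C -> B, giving {B, C} and {A, C, E}.
{B, C}: every determinant is a superkey — BCNF.
{A, C, E}: every determinant is a superkey — BCNF.

{A, C, E}; {B, C}; {B, D}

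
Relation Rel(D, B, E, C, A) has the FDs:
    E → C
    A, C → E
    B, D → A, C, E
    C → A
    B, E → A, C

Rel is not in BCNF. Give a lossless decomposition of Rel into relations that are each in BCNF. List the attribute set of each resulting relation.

{A, C, E}; {B, D, E}

Candidate key of the original relation: {B, D}.
{A, B, C, D, E}: {E} determines {A, C, E} here but is not a superkey — split on E → A, C, giving {A, C, E} and {B, D, E}.
{A, C, E} is in BCNF.
{B, D, E} is in BCNF.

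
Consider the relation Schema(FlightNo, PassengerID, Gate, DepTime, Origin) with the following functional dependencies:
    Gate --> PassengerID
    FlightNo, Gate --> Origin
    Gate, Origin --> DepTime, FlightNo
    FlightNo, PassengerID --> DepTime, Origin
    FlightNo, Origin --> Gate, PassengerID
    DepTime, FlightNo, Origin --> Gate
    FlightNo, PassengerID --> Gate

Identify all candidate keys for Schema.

{FlightNo, Gate}, {FlightNo, Origin}, {FlightNo, PassengerID}, {Gate, Origin}

{FlightNo, Gate}⁺ = {DepTime, FlightNo, Gate, Origin, PassengerID} — all of the relation — so {FlightNo, Gate} is a candidate key.
{FlightNo, Origin}⁺ = {DepTime, FlightNo, Gate, Origin, PassengerID} — all of the relation — so {FlightNo, Origin} is a candidate key.
{FlightNo, PassengerID}⁺ = {DepTime, FlightNo, Gate, Origin, PassengerID} — all of the relation — so {FlightNo, PassengerID} is a candidate key.
{Gate, Origin}⁺ = {DepTime, FlightNo, Gate, Origin, PassengerID} — all of the relation — so {Gate, Origin} is a candidate key.
No proper subset of any of these is a key, and no other minimal superkey exists.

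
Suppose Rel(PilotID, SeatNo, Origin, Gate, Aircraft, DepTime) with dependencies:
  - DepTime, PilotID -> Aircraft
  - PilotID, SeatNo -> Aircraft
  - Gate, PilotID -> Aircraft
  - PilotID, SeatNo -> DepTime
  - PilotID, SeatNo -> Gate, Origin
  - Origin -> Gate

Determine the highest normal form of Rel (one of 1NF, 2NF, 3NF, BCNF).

2NF

Candidate key: {PilotID, SeatNo}. Prime attributes: {PilotID, SeatNo}.
DepTime, PilotID -> Aircraft: {DepTime, PilotID}⁺ = {Aircraft, DepTime, PilotID}, which is not all of the attributes, so the left side is not a superkey — BCNF is violated.
DepTime, PilotID -> Aircraft determines the non-prime attribute {Aircraft} from a non-superkey — 3NF is violated.
No proper subset of a key has a non-prime attribute in its closure, so there is no partial dependency; 2NF holds.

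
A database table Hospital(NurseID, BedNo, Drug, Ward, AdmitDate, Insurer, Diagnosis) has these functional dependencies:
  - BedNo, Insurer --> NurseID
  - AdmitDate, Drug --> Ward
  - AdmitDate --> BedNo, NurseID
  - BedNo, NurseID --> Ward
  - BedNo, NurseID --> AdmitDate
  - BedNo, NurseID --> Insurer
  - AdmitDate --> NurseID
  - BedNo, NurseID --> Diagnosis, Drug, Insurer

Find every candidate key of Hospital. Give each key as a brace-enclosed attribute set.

{AdmitDate}, {BedNo, Insurer}, {BedNo, NurseID}

{AdmitDate}⁺ = {AdmitDate, BedNo, Diagnosis, Drug, Insurer, NurseID, Ward} — all of the relation — so {AdmitDate} is a candidate key.
{BedNo, Insurer}⁺ = {AdmitDate, BedNo, Diagnosis, Drug, Insurer, NurseID, Ward} — all of the relation — so {BedNo, Insurer} is a candidate key.
{BedNo, NurseID}⁺ = {AdmitDate, BedNo, Diagnosis, Drug, Insurer, NurseID, Ward} — all of the relation — so {BedNo, NurseID} is a candidate key.
These are minimal and exhaustive — every other superkey contains one of them.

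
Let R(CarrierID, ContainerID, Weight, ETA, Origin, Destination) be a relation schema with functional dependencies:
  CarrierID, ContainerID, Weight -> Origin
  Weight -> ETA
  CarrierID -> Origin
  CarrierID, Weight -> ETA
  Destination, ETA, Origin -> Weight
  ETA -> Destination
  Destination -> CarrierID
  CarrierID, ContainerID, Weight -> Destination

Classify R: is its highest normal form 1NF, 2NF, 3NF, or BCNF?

1NF

Candidate keys: {ContainerID, ETA}, {ContainerID, Weight}. Prime attributes: {ContainerID, ETA, Weight}.
Weight -> ETA breaks BCNF: {Weight}⁺ = {CarrierID, Destination, ETA, Origin, Weight}, so {Weight} is not a superkey.
Because {Origin} is non-prime and the left side of CarrierID -> Origin is not a superkey, the relation is not in 3NF.
The proper key subset {ETA} of {ContainerID, ETA} determines non-prime {CarrierID, Destination, Origin}, so the relation is not even in 2NF.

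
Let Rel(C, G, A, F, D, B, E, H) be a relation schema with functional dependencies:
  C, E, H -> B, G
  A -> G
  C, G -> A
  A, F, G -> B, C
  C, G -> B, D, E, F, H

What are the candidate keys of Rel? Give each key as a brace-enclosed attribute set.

{A, C}, {A, F}, {C, E, H}, {C, G}

Closure of {A, C} is {A, B, C, D, E, F, G, H}, the whole schema; {A, C} is a candidate key.
Closure of {A, F} is {A, B, C, D, E, F, G, H}, the whole schema; {A, F} is a candidate key.
Closure of {C, G} is {A, B, C, D, E, F, G, H}, the whole schema; {C, G} is a candidate key.
Closure of {C, E, H} is {A, B, C, D, E, F, G, H}, the whole schema; {C, E, H} is a candidate key.
These are minimal and exhaustive — every other superkey contains one of them.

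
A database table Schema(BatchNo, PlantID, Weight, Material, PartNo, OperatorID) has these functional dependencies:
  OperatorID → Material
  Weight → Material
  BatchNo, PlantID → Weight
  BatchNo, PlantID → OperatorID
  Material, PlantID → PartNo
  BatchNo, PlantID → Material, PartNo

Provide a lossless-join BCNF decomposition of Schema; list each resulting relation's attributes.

{BatchNo, OperatorID, PlantID, Weight}; {Material, OperatorID}; {OperatorID, PartNo, PlantID}

Candidate key of the original relation: {BatchNo, PlantID}.
In {BatchNo, Material, OperatorID, PartNo, PlantID, Weight}, {OperatorID} is not a superkey ({OperatorID}⁺ restricted to this set is {Material, OperatorID}), so split on OperatorID → Material into {Material, OperatorID} and {BatchNo, OperatorID, PartNo, PlantID, Weight}.
{Material, OperatorID} has no BCNF violation.
In {BatchNo, OperatorID, PartNo, PlantID, Weight}, {OperatorID, PlantID} is not a superkey ({OperatorID, PlantID}⁺ restricted to this set is {OperatorID, PartNo, PlantID}), so split on OperatorID, PlantID → PartNo into {OperatorID, PartNo, PlantID} and {BatchNo, OperatorID, PlantID, Weight}.
{OperatorID, PartNo, PlantID} has no BCNF violation.
{BatchNo, OperatorID, PlantID, Weight} has no BCNF violation.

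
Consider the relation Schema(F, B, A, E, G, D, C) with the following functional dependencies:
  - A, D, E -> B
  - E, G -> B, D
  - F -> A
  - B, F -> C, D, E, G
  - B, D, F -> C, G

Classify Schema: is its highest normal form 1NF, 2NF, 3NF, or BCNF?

Candidate keys: {B, F}, {D, E, F}, {E, F, G}. Prime attributes: {B, D, E, F, G}.
For A, D, E -> B we have {A, D, E}⁺ = {A, B, D, E}; {A, D, E} is not a superkey, so BCNF fails.
F -> A has non-prime {A} on the right and a non-superkey on the left, so 3NF fails.
Since {F} ⊂ {B, F} and {F}⁺ ⊇ {A} with {A} non-prime, there is a partial dependency; 2NF fails.

1NF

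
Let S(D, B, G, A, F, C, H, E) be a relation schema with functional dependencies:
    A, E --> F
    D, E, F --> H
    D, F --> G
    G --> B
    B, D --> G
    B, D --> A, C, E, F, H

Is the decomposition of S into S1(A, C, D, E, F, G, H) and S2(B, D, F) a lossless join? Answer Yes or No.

S1 ∩ S2 = {D, F}; its closure under F is {A, B, C, D, E, F, G, H}.
Since S1 ⊆ {A, B, C, D, E, F, G, H}, the intersection is a superkey of S1; the decomposition is lossless.

Yes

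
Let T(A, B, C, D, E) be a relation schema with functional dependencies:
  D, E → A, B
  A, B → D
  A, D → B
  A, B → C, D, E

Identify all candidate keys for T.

{A, B}⁺ = {A, B, C, D, E} — all of the relation — so {A, B} is a candidate key.
{A, D}⁺ = {A, B, C, D, E} — all of the relation — so {A, D} is a candidate key.
{D, E}⁺ = {A, B, C, D, E} — all of the relation — so {D, E} is a candidate key.
No proper subset of any of these is a key, and no other minimal superkey exists.

{A, B}, {A, D}, {D, E}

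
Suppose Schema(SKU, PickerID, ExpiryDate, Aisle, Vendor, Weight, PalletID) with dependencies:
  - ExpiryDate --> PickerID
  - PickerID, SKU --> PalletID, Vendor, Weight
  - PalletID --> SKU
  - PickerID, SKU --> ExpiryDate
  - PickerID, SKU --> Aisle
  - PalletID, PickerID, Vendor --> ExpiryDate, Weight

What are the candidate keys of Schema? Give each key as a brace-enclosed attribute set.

{ExpiryDate, PalletID}, {ExpiryDate, SKU}, {PalletID, PickerID}, {PickerID, SKU}

Closure of {ExpiryDate, PalletID} is {Aisle, ExpiryDate, PalletID, PickerID, SKU, Vendor, Weight}, the whole schema; {ExpiryDate, PalletID} is a candidate key.
Closure of {ExpiryDate, SKU} is {Aisle, ExpiryDate, PalletID, PickerID, SKU, Vendor, Weight}, the whole schema; {ExpiryDate, SKU} is a candidate key.
Closure of {PalletID, PickerID} is {Aisle, ExpiryDate, PalletID, PickerID, SKU, Vendor, Weight}, the whole schema; {PalletID, PickerID} is a candidate key.
Closure of {PickerID, SKU} is {Aisle, ExpiryDate, PalletID, PickerID, SKU, Vendor, Weight}, the whole schema; {PickerID, SKU} is a candidate key.
No proper subset of any of these is a key, and no other minimal superkey exists.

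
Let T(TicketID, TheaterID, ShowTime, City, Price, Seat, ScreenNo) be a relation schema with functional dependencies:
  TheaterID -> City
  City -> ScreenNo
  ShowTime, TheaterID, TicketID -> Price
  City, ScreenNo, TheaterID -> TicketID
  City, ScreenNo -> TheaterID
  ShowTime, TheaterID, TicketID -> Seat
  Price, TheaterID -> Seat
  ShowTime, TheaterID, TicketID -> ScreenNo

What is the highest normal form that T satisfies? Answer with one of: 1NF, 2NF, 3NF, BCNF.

Candidate keys: {City, ShowTime}, {ShowTime, TheaterID}. Prime attributes: {City, ShowTime, TheaterID}.
TheaterID -> City: {TheaterID}⁺ = {City, ScreenNo, TheaterID, TicketID}, which is not all of the attributes, so the left side is not a superkey — BCNF is violated.
Because {ScreenNo} is non-prime and the left side of City -> ScreenNo is not a superkey, the relation is not in 3NF.
The proper key subset {City} of {City, ShowTime} determines non-prime {ScreenNo, TicketID}, so the relation is not even in 2NF.

1NF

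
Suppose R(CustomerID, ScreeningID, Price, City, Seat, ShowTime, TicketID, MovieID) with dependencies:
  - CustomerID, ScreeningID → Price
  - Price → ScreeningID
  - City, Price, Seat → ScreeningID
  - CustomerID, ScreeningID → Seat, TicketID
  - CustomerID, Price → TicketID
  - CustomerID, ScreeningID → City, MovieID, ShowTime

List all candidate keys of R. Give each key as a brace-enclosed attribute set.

{CustomerID, Price}, {CustomerID, ScreeningID}

Attributes never on any right-hand side: {CustomerID} — every candidate key must contain it.
{CustomerID, Price}⁺ = {City, CustomerID, MovieID, Price, ScreeningID, Seat, ShowTime, TicketID} — all of the relation — so {CustomerID, Price} is a candidate key.
{CustomerID, ScreeningID}⁺ = {City, CustomerID, MovieID, Price, ScreeningID, Seat, ShowTime, TicketID} — all of the relation — so {CustomerID, ScreeningID} is a candidate key.
Any other superkey properly contains one of these, so there are no further candidate keys.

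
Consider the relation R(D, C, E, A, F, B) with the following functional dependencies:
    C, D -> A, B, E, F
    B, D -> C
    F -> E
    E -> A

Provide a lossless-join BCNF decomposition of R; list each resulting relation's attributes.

Candidate keys of the original relation: {B, D}, {C, D}.
In {A, B, C, D, E, F}, {F} is not a superkey ({F}⁺ restricted to this set is {A, E, F}), so split on F -> A, E into {A, E, F} and {B, C, D, F}.
In {A, E, F}, {E} is not a superkey ({E}⁺ restricted to this set is {A, E}), so split on E -> A into {A, E} and {E, F}.
{A, E} is in BCNF.
{E, F} is in BCNF.
{B, C, D, F} is in BCNF.

{A, E}; {B, C, D, F}; {E, F}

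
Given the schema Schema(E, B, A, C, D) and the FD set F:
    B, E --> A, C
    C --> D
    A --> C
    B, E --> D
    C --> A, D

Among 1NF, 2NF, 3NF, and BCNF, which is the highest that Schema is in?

Candidate key: {B, E}. Prime attributes: {B, E}.
For C --> D we have {C}⁺ = {A, C, D}; {C} is not a superkey, so BCNF fails.
C --> D determines the non-prime attribute {D} from a non-superkey — 3NF is violated.
Checking every proper subset of each key, none determines a non-prime attribute — 2NF is satisfied.

2NF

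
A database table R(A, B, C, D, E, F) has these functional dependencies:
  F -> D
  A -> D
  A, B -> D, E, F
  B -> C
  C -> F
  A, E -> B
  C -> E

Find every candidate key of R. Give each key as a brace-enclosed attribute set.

Attributes never on any right-hand side: {A} — every candidate key must contain it.
{A, B}⁺ = {A, B, C, D, E, F}, which is every attribute, so {A, B} is a candidate key.
{A, C}⁺ = {A, B, C, D, E, F}, which is every attribute, so {A, C} is a candidate key.
{A, E}⁺ = {A, B, C, D, E, F}, which is every attribute, so {A, E} is a candidate key.
These are minimal and exhaustive — every other superkey contains one of them.

{A, B}, {A, C}, {A, E}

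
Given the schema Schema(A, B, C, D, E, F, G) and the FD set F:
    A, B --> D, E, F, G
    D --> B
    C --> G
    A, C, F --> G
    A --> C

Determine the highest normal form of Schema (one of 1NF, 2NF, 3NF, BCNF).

1NF

Candidate keys: {A, B}, {A, D}. Prime attributes: {A, B, D}.
D --> B breaks BCNF: {D}⁺ = {B, D}, so {D} is not a superkey.
C --> G determines the non-prime attribute {G} from a non-superkey — 3NF is violated.
{A} is a proper subset of the key {A, B}, and {A}⁺ contains the non-prime attributes {C, G} — a partial dependency, so 2NF is violated.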